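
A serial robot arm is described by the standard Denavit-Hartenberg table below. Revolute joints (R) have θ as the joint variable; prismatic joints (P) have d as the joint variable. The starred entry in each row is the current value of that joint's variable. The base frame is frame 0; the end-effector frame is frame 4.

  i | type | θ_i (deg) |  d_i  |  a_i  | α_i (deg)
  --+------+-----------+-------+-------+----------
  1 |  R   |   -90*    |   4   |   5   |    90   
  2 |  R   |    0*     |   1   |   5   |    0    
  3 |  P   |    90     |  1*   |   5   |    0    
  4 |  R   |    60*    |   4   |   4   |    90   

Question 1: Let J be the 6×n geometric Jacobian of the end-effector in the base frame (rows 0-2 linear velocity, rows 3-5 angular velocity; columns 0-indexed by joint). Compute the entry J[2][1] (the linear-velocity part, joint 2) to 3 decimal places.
1.536

axis z_1 = (-1.0000,-0.0000,0.0000); lever o_n−o_1 = (-6.0000,-1.5359,7.0000)
cross product → J_v[:, 1] = (-0.0000,7.0000,1.5359)
J_ω[:, 1] = z_1
entry J[2][1] = 1.5359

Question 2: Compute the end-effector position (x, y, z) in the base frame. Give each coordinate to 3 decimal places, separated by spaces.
-6.000 -6.536 11.000

after link 1: o_1 = (0.0000, -5.0000, 4.0000)
after link 2: o_2 = (-1.0000, -10.0000, 4.0000)
after link 3: o_3 = (-2.0000, -10.0000, 9.0000)
after link 4: o_4 = (-6.0000, -6.5359, 11.0000)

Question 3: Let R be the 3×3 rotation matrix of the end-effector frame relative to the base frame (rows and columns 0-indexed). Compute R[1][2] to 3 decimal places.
End-effector z-axis (col 2 of R) = (0.0000,-0.5000,0.8660)
R[1][2] = -0.5000

-0.500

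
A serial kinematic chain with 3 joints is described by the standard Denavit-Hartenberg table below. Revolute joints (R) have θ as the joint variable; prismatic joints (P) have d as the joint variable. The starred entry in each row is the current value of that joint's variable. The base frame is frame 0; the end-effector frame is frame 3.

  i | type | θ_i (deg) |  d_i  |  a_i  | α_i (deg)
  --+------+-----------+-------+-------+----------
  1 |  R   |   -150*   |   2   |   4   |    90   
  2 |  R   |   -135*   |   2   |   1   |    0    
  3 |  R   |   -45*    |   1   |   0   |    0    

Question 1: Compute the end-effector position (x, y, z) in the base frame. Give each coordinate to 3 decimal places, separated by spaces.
after link 1: o_1 = (-3.4641, -2.0000, 2.0000)
after link 2: o_2 = (-3.8517, 0.0856, 1.2929)
after link 3: o_3 = (-4.3517, 0.9516, 1.2929)

-4.352 0.952 1.293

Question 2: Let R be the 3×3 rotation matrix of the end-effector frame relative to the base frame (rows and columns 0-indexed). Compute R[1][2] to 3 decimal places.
End-effector z-axis (col 2 of R) = (-0.5000,0.8660,0.0000)
R[1][2] = 0.8660

0.866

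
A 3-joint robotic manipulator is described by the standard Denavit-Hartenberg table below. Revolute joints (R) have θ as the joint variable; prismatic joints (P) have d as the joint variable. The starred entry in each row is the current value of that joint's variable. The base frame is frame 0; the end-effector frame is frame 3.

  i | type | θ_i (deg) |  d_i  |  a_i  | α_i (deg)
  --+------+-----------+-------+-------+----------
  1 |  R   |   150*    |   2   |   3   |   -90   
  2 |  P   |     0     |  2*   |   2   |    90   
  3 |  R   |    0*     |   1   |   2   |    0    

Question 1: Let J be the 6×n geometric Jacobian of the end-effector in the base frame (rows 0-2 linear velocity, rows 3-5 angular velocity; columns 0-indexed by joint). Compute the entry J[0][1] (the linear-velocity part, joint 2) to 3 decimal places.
prismatic axis z_1 = (-0.5000,-0.8660,0.0000)
J_v[:, 1] = z_1; J_ω[:, 1] = (0,0,0)
entry J[0][1] = -0.5000

-0.500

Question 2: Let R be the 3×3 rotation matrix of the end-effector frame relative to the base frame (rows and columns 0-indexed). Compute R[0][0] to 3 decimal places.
-0.866

End-effector x-axis (col 0 of R) = (-0.8660,0.5000,0.0000)
R[0][0] = -0.8660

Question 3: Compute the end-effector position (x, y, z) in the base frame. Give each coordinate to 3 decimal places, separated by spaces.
-7.062 1.768 3.000

after link 1: o_1 = (-2.5981, 1.5000, 2.0000)
after link 2: o_2 = (-5.3301, 0.7679, 2.0000)
after link 3: o_3 = (-7.0622, 1.7679, 3.0000)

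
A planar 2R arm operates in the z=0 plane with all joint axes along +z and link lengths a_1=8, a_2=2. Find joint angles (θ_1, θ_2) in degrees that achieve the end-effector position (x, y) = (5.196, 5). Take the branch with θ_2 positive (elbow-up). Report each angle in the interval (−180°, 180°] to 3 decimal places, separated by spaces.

cos θ_2 = (51.9984−8²−2²)/(2·8·2) = -0.5000; θ_2 = 120.0033° (elbow-up)
β = atan2(5.0000,5.1960) = 43.8987°; ψ = atan2(1.7320,6.9999) = 13.8976°
θ_1 = β − ψ = 30.0011°

30.001 120.003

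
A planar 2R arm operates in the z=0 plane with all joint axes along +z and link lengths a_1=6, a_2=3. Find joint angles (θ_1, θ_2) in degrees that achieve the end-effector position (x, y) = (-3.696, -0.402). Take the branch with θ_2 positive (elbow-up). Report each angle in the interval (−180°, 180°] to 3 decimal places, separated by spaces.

cos θ_2 = (13.8220−6²−3²)/(2·6·3) = -0.8661; θ_2 = 150.0034° (elbow-up)
β = atan2(-0.4020,-3.6960) = -173.7926°; ψ = atan2(1.4998,3.4018) = 23.7924°
θ_1 = β − ψ = -197.5849°

162.415 150.003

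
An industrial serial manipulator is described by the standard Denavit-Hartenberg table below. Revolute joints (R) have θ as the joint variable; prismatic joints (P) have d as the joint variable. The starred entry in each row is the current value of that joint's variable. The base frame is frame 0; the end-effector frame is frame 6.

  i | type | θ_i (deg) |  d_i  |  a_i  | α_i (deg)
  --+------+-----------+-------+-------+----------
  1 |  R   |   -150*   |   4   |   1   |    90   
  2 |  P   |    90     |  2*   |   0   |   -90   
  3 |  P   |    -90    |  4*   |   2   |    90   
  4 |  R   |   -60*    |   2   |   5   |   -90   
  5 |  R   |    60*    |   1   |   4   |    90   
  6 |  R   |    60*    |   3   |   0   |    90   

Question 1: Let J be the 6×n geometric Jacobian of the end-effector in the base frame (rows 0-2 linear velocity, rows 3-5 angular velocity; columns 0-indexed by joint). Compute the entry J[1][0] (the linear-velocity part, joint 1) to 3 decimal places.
-9.000

axis z_0 = ẑ; lever o_n−o_0 = (-9.0000,5.9641,3.9641)
cross product → J_v[:, 0] = (-5.9641,-9.0000,0.0000)
J_ω[:, 0] = z_0
entry J[1][0] = -9.0000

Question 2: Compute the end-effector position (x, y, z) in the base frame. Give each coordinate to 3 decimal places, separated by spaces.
after link 1: o_1 = (-0.8660, -0.5000, 4.0000)
after link 2: o_2 = (-1.8660, 1.2321, 4.0000)
after link 3: o_3 = (0.5981, 4.9641, 4.0000)
after link 4: o_4 = (-4.4019, 4.9641, 2.0000)
after link 5: o_5 = (-6.4019, 5.9641, 5.4641)
after link 6: o_6 = (-9.0000, 5.9641, 3.9641)

-9.000 5.964 3.964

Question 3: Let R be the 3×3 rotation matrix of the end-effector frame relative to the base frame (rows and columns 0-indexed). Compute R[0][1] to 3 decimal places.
End-effector y-axis (col 1 of R) = (-0.8660,0.0000,-0.5000)
R[0][1] = -0.8660

-0.866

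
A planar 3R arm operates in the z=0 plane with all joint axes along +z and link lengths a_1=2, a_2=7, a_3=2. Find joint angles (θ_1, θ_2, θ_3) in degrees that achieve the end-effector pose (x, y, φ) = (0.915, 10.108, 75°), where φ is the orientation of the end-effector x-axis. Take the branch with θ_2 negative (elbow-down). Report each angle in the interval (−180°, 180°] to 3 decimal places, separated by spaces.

wrist centre = target − a_3·(cos φ, sin φ) = (0.3974, 8.1761)
cos θ_2 = (67.0073−2²−7²)/(2·2·7) = 0.5003; θ_2 = -59.9828° (elbow-down)
β = atan2(8.1761,0.3974) = 87.2176°; ψ = atan2(-6.0611,5.5018) = -47.7692°
θ_1 = β − ψ = 134.9868°
θ_3 = φ − θ_1 − θ_2 = -0.0041° (wrapped to (-180°,180°])

134.987 -59.983 -0.004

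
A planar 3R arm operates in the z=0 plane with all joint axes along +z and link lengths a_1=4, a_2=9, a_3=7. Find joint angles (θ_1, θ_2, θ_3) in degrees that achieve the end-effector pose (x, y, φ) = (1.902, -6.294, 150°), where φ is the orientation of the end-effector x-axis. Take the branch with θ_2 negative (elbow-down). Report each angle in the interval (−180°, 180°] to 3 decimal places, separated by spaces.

wrist centre = target − a_3·(cos φ, sin φ) = (7.9642, -9.7940)
cos θ_2 = (159.3506−4²−9²)/(2·4·9) = 0.8660; θ_2 = -30.0052° (elbow-down)
β = atan2(-9.7940,7.9642) = -50.8831°; ψ = atan2(-4.5007,11.7938) = -20.8876°
θ_1 = β − ψ = -29.9954°
θ_3 = φ − θ_1 − θ_2 = -149.9994° (wrapped to (-180°,180°])

-29.995 -30.005 -149.999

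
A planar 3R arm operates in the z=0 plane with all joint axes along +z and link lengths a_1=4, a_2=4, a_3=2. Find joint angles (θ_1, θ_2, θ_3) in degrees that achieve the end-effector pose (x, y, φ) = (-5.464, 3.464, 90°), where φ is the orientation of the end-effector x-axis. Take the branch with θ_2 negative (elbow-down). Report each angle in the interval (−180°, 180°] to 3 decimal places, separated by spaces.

wrist centre = target − a_3·(cos φ, sin φ) = (-5.4640, 1.4640)
cos θ_2 = (31.9986−4²−4²)/(2·4·4) = -0.0000; θ_2 = -90.0025° (elbow-down)
β = atan2(1.4640,-5.4640) = 165.0007°; ψ = atan2(-4.0000,3.9998) = -45.0013°
θ_1 = β − ψ = 210.0020°
θ_3 = φ − θ_1 − θ_2 = -29.9995° (wrapped to (-180°,180°])

-149.998 -90.003 -29.999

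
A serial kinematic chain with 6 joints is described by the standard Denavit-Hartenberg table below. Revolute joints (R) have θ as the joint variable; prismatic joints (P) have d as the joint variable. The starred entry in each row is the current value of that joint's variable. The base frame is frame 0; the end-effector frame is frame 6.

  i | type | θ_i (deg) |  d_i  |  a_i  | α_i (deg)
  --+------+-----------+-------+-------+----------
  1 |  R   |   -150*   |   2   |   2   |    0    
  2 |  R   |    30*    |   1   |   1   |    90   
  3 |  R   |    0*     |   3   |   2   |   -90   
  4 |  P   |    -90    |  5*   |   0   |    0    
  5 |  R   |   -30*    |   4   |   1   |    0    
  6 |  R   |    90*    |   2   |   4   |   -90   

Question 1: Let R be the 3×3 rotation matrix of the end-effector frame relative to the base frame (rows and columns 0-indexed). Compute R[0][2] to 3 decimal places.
End-effector z-axis (col 2 of R) = (0.5000,-0.8660,0.0000)
R[0][2] = 0.5000

0.500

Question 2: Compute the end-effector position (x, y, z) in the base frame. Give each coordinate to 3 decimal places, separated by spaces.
-9.794 -3.232 14.000

after link 1: o_1 = (-1.7321, -1.0000, 2.0000)
after link 2: o_2 = (-2.2321, -1.8660, 3.0000)
after link 3: o_3 = (-5.8301, -2.0981, 3.0000)
after link 4: o_4 = (-5.8301, -2.0981, 8.0000)
after link 5: o_5 = (-6.3301, -1.2321, 12.0000)
after link 6: o_6 = (-9.7942, -3.2321, 14.0000)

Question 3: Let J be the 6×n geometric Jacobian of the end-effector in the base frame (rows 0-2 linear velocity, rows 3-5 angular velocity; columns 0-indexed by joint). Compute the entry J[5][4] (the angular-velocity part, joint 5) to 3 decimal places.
1.000

axis z_4 = (0.0000,0.0000,1.0000); lever o_n−o_4 = (-3.9641,-1.1340,6.0000)
cross product → J_v[:, 4] = (1.1340,-3.9641,0.0000)
J_ω[:, 4] = z_4
entry J[5][4] = 1.0000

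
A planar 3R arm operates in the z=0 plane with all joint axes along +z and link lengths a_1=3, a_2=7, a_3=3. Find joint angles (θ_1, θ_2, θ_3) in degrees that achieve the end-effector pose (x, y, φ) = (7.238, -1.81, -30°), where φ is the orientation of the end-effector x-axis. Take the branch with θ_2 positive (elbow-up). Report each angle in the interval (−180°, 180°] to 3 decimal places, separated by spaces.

-135.013 150.005 -44.992

wrist centre = target − a_3·(cos φ, sin φ) = (4.6399, -0.3100)
cos θ_2 = (21.6250−3²−7²)/(2·3·7) = -0.8661; θ_2 = 150.0053° (elbow-up)
β = atan2(-0.3100,4.6399) = -3.8223°; ψ = atan2(3.4994,-3.0625) = 131.1905°
θ_1 = β − ψ = -135.0128°
θ_3 = φ − θ_1 − θ_2 = -44.9925° (wrapped to (-180°,180°])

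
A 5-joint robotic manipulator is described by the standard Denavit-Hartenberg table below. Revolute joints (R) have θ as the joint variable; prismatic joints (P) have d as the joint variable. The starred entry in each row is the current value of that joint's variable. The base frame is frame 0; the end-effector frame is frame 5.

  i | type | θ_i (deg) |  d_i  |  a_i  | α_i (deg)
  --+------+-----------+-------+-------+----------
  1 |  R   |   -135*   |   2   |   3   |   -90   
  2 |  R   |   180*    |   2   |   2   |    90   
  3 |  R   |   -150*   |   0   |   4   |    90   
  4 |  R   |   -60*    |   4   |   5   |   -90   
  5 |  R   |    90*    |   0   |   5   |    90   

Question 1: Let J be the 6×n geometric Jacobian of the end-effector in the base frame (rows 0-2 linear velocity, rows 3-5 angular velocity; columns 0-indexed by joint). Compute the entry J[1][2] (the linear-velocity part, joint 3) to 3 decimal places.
axis z_2 = (0.0000,-0.0000,-1.0000); lever o_n−o_2 = (-6.5373,-0.7164,4.3301)
cross product → J_v[:, 2] = (-0.7164,6.5373,-0.0000)
J_ω[:, 2] = z_2
entry J[1][2] = 6.5373

6.537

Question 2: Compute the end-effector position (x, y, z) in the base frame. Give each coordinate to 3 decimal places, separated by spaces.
-5.830 -2.838 6.330

after link 1: o_1 = (-2.1213, -2.1213, 2.0000)
after link 2: o_2 = (0.7071, -2.1213, 2.0000)
after link 3: o_3 = (-3.1566, -3.1566, 2.0000)
after link 4: o_4 = (-4.5361, -7.6673, 6.3301)
after link 5: o_5 = (-5.8302, -2.8377, 6.3301)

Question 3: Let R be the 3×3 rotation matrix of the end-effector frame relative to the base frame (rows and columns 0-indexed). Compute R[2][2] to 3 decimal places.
0.866

End-effector z-axis (col 2 of R) = (-0.4830,-0.1294,0.8660)
R[2][2] = 0.8660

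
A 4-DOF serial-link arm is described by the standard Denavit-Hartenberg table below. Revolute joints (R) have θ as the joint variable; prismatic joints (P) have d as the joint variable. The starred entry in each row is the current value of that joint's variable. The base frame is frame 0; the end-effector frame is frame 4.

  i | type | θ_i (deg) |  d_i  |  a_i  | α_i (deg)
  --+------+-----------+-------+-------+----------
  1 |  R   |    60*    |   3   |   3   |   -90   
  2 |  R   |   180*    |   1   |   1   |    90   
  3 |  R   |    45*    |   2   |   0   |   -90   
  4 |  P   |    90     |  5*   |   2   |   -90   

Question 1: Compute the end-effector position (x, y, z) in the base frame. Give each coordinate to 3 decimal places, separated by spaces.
-1.160 7.062 3.000

after link 1: o_1 = (1.5000, 2.5981, 3.0000)
after link 2: o_2 = (0.1340, 2.2321, 3.0000)
after link 3: o_3 = (0.1340, 2.2321, 1.0000)
after link 4: o_4 = (-1.1601, 7.0617, 3.0000)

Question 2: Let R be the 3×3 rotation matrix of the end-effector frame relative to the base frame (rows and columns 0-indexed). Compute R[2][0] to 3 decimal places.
1.000

End-effector x-axis (col 0 of R) = (-0.0000,-0.0000,1.0000)
R[2][0] = 1.0000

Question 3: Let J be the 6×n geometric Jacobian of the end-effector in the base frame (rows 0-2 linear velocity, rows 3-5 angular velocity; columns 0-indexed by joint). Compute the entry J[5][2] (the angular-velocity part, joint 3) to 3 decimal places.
-1.000

axis z_2 = (-0.0000,0.0000,-1.0000); lever o_n−o_2 = (-1.2941,4.8296,0.0000)
cross product → J_v[:, 2] = (4.8296,1.2941,0.0000)
J_ω[:, 2] = z_2
entry J[5][2] = -1.0000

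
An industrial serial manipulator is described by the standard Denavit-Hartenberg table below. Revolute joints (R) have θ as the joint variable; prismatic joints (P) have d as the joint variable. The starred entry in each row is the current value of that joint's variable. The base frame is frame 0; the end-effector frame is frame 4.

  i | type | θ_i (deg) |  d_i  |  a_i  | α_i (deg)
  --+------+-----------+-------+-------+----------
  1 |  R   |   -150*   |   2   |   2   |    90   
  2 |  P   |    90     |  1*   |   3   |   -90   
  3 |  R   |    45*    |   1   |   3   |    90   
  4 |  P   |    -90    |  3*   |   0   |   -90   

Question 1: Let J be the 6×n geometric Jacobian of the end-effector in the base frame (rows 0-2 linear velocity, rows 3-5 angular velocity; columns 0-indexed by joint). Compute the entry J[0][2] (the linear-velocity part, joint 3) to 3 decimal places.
2.121

axis z_2 = (0.8660,0.5000,0.0000); lever o_n−o_2 = (0.8660,0.5000,4.2426)
cross product → J_v[:, 2] = (2.1213,-3.6742,-0.0000)
J_ω[:, 2] = z_2
entry J[0][2] = 2.1213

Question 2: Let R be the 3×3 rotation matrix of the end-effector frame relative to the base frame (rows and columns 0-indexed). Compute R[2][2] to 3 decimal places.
0.707

End-effector z-axis (col 2 of R) = (0.3536,-0.6124,0.7071)
R[2][2] = 0.7071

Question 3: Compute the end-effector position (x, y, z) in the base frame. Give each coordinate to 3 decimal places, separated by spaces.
-1.366 0.366 9.243

after link 1: o_1 = (-1.7321, -1.0000, 2.0000)
after link 2: o_2 = (-2.2321, -0.1340, 5.0000)
after link 3: o_3 = (-0.3054, -1.4711, 7.1213)
after link 4: o_4 = (-1.3660, 0.3660, 9.2426)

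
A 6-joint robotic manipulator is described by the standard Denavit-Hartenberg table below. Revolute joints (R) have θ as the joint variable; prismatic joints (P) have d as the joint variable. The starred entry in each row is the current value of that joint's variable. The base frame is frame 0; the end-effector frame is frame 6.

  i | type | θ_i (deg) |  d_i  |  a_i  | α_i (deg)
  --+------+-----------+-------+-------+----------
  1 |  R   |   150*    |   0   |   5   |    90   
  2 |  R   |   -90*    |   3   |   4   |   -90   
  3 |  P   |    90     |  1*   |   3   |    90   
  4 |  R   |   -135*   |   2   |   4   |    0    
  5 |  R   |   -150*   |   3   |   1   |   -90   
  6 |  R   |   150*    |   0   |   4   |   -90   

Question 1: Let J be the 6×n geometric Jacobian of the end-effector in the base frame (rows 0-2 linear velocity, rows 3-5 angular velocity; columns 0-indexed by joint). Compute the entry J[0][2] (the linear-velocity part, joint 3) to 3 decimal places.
-0.866

prismatic axis z_2 = (-0.8660,0.5000,0.0000)
J_v[:, 2] = z_2; J_ω[:, 2] = (0,0,0)
entry J[0][2] = -0.8660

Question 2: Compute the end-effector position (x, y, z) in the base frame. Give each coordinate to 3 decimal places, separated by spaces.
after link 1: o_1 = (-4.3301, 2.5000, 0.0000)
after link 2: o_2 = (-2.8301, 5.0981, -4.0000)
after link 3: o_3 = (-5.1962, 3.0000, -4.0000)
after link 4: o_4 = (-1.3324, 4.0353, -6.0000)
after link 5: o_5 = (-2.2984, 4.2941, -9.0000)
after link 6: o_6 = (1.0477, 3.3975, -7.0000)

1.048 3.398 -7.000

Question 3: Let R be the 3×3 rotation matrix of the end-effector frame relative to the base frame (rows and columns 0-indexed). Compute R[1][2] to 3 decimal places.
-0.129

End-effector z-axis (col 2 of R) = (0.4830,-0.1294,-0.8660)
R[1][2] = -0.1294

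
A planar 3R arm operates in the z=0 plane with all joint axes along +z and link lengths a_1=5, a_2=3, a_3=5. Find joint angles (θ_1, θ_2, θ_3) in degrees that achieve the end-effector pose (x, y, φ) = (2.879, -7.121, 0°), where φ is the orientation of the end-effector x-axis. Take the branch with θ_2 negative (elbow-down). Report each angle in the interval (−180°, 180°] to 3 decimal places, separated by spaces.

-89.993 -45.016 135.009

wrist centre = target − a_3·(cos φ, sin φ) = (-2.1210, -7.1210)
cos θ_2 = (55.2073−5²−3²)/(2·5·3) = 0.7069; θ_2 = -45.0160° (elbow-down)
β = atan2(-7.1210,-2.1210) = -106.5862°; ψ = atan2(-2.1219,7.1207) = -16.5936°
θ_1 = β − ψ = -89.9927°
θ_3 = φ − θ_1 − θ_2 = 135.0087° (wrapped to (-180°,180°])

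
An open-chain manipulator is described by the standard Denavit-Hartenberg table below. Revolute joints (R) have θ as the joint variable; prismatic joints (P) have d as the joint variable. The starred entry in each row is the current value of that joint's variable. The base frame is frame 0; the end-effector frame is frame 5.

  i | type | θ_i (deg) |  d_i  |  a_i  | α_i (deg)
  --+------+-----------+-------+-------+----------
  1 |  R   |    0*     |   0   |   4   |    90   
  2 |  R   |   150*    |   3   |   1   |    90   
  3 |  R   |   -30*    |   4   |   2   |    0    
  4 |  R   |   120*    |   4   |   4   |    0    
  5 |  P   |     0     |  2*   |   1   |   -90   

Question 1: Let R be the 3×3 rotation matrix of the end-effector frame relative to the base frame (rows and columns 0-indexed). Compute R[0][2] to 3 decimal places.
0.866

End-effector z-axis (col 2 of R) = (0.8660,-0.0000,-0.5000)
R[0][2] = 0.8660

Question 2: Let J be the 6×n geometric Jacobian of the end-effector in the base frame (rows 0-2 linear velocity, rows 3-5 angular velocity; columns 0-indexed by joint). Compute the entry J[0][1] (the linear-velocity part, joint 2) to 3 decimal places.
axis z_1 = (0.0000,-1.0000,0.0000); lever o_n−o_1 = (2.6340,-7.0000,10.0263)
cross product → J_v[:, 1] = (-10.0263,0.0000,2.6340)
J_ω[:, 1] = z_1
entry J[0][1] = -10.0263

-10.026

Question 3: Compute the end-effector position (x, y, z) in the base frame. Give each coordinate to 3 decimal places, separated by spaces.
after link 1: o_1 = (4.0000, 0.0000, 0.0000)
after link 2: o_2 = (3.1340, -3.0000, 0.5000)
after link 3: o_3 = (3.6340, -2.0000, 4.8301)
after link 4: o_4 = (5.6340, -6.0000, 8.2942)
after link 5: o_5 = (6.6340, -7.0000, 10.0263)

6.634 -7.000 10.026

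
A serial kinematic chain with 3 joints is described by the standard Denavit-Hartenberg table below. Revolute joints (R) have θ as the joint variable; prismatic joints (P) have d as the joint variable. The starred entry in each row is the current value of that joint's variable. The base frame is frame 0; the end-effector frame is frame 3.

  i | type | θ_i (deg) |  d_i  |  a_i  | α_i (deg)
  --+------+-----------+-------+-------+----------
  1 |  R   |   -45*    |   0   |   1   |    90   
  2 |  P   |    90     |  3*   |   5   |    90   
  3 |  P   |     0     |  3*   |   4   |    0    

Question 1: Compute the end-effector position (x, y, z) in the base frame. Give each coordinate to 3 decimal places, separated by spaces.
0.707 -4.950 9.000

after link 1: o_1 = (0.7071, -0.7071, 0.0000)
after link 2: o_2 = (-1.4142, -2.8284, 5.0000)
after link 3: o_3 = (0.7071, -4.9497, 9.0000)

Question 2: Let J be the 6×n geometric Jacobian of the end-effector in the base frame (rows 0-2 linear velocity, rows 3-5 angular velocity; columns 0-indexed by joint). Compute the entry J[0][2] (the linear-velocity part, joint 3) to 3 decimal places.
prismatic axis z_2 = (0.7071,-0.7071,-0.0000)
J_v[:, 2] = z_2; J_ω[:, 2] = (0,0,0)
entry J[0][2] = 0.7071

0.707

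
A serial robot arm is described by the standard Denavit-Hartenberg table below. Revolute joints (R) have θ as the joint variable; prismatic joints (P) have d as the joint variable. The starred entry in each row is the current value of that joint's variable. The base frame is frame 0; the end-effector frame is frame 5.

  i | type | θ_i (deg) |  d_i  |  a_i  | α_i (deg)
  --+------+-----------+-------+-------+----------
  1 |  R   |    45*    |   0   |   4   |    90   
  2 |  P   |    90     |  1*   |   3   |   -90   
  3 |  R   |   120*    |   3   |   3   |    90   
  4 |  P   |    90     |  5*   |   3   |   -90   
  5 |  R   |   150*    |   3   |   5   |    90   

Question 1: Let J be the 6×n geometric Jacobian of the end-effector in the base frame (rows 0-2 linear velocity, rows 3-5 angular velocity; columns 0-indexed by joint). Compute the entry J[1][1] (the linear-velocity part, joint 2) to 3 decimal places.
-0.707

prismatic axis z_1 = (0.7071,-0.7071,0.0000)
J_v[:, 1] = z_1; J_ω[:, 1] = (0,0,0)
entry J[1][1] = -0.7071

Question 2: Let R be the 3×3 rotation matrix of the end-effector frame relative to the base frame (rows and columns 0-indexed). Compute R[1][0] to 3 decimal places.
End-effector x-axis (col 0 of R) = (0.7891,0.4356,-0.4330)
R[1][0] = 0.4356

0.436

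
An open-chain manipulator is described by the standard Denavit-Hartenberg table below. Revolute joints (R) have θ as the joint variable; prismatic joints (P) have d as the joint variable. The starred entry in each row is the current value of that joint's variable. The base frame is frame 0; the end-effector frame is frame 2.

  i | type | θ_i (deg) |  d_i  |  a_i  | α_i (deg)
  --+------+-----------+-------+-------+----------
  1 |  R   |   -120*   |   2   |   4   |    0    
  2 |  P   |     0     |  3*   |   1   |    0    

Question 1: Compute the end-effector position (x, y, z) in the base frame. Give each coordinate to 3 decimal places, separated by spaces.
-2.500 -4.330 5.000

after link 1: o_1 = (-2.0000, -3.4641, 2.0000)
after link 2: o_2 = (-2.5000, -4.3301, 5.0000)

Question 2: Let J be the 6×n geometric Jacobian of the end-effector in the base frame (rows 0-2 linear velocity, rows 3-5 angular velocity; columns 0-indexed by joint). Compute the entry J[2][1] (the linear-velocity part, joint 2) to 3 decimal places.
1.000

prismatic axis z_1 = (0.0000,0.0000,1.0000)
J_v[:, 1] = z_1; J_ω[:, 1] = (0,0,0)
entry J[2][1] = 1.0000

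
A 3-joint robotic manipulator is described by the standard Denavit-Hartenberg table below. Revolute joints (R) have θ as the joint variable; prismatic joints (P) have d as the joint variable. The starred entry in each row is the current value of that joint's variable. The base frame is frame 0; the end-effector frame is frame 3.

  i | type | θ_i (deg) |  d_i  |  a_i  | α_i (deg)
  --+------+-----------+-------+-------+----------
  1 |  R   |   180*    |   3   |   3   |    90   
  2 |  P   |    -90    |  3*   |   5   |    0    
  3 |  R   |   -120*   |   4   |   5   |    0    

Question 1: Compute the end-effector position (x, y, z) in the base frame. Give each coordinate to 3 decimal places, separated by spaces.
1.330 7.000 0.500

after link 1: o_1 = (-3.0000, 0.0000, 3.0000)
after link 2: o_2 = (-3.0000, 3.0000, -2.0000)
after link 3: o_3 = (1.3301, 7.0000, 0.5000)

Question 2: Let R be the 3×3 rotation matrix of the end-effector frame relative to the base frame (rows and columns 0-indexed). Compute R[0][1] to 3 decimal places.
0.500

End-effector y-axis (col 1 of R) = (0.5000,-0.0000,-0.8660)
R[0][1] = 0.5000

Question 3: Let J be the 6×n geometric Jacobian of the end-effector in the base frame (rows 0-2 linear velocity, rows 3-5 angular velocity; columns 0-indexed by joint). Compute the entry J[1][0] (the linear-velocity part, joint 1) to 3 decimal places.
axis z_0 = ẑ; lever o_n−o_0 = (1.3301,7.0000,0.5000)
cross product → J_v[:, 0] = (-7.0000,1.3301,0.0000)
J_ω[:, 0] = z_0
entry J[1][0] = 1.3301

1.330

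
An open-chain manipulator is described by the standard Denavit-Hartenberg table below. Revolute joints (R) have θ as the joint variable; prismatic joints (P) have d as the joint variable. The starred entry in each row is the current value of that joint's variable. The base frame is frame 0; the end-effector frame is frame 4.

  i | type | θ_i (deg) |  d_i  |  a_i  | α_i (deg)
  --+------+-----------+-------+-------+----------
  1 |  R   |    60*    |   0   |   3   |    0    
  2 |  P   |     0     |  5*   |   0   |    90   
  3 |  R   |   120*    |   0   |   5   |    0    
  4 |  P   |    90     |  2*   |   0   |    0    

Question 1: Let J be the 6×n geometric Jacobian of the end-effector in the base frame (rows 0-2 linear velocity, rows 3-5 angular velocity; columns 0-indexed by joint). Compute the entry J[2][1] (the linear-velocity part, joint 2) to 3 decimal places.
1.000

prismatic axis z_1 = (0.0000,0.0000,1.0000)
J_v[:, 1] = z_1; J_ω[:, 1] = (0,0,0)
entry J[2][1] = 1.0000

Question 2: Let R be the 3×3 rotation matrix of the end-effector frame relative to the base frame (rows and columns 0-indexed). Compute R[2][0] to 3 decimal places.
End-effector x-axis (col 0 of R) = (-0.4330,-0.7500,-0.5000)
R[2][0] = -0.5000

-0.500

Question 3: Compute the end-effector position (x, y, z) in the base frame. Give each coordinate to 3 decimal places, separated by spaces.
1.982 -0.567 9.330

after link 1: o_1 = (1.5000, 2.5981, 0.0000)
after link 2: o_2 = (1.5000, 2.5981, 5.0000)
after link 3: o_3 = (0.2500, 0.4330, 9.3301)
after link 4: o_4 = (1.9821, -0.5670, 9.3301)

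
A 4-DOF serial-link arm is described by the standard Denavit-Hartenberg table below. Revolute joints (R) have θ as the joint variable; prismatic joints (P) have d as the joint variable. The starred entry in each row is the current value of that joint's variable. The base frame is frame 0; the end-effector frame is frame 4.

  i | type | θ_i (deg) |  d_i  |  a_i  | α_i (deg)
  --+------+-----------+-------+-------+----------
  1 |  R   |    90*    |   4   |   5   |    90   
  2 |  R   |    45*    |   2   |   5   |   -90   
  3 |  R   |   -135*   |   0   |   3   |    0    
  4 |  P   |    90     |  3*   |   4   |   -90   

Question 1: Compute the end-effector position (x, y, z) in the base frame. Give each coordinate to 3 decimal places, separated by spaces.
6.950 6.914 10.157

after link 1: o_1 = (0.0000, 5.0000, 4.0000)
after link 2: o_2 = (2.0000, 8.5355, 7.5355)
after link 3: o_3 = (4.1213, 7.0355, 6.0355)
after link 4: o_4 = (6.9497, 6.9142, 10.1569)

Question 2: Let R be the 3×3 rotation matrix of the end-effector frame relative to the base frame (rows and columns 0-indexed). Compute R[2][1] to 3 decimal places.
-0.707

End-effector y-axis (col 1 of R) = (-0.0000,0.7071,-0.7071)
R[2][1] = -0.7071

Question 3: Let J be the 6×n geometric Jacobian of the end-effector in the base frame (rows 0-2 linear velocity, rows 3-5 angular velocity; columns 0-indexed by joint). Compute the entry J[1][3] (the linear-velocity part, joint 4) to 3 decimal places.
-0.707

prismatic axis z_3 = (-0.0000,-0.7071,0.7071)
J_v[:, 3] = z_3; J_ω[:, 3] = (0,0,0)
entry J[1][3] = -0.7071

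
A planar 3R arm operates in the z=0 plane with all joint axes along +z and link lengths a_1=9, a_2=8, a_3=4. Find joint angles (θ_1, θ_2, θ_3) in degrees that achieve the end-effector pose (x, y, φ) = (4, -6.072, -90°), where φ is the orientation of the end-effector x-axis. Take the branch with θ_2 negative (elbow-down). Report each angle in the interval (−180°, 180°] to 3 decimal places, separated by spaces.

wrist centre = target − a_3·(cos φ, sin φ) = (4.0000, -2.0720)
cos θ_2 = (20.2932−9²−8²)/(2·9·8) = -0.8660; θ_2 = -149.9993° (elbow-down)
β = atan2(-2.0720,4.0000) = -27.3842°; ψ = atan2(-4.0001,2.0718) = -62.6181°
θ_1 = β − ψ = 35.2339°
θ_3 = φ − θ_1 − θ_2 = 24.7654° (wrapped to (-180°,180°])

35.234 -149.999 24.765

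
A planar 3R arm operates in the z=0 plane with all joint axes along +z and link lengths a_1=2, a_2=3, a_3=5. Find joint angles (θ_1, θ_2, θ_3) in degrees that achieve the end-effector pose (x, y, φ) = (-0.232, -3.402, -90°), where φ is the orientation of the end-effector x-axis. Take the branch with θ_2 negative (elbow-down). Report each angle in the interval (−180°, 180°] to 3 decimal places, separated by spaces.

wrist centre = target − a_3·(cos φ, sin φ) = (-0.2320, 1.5980)
cos θ_2 = (2.6074−2²−3²)/(2·2·3) = -0.8660; θ_2 = -150.0026° (elbow-down)
β = atan2(1.5980,-0.2320) = 98.2606°; ψ = atan2(-1.4999,-0.5981) = -111.7418°
θ_1 = β − ψ = 210.0023°
θ_3 = φ − θ_1 − θ_2 = -149.9998° (wrapped to (-180°,180°])

-149.998 -150.003 -150.000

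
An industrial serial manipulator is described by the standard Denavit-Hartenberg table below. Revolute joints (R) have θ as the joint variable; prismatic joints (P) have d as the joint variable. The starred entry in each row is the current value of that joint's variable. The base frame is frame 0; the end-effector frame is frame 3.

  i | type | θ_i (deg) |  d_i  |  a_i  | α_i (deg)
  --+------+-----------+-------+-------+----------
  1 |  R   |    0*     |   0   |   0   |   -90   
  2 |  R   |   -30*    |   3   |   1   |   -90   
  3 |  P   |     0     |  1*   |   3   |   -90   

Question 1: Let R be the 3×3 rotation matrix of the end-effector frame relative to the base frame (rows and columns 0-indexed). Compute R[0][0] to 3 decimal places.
0.866

End-effector x-axis (col 0 of R) = (0.8660,-0.0000,0.5000)
R[0][0] = 0.8660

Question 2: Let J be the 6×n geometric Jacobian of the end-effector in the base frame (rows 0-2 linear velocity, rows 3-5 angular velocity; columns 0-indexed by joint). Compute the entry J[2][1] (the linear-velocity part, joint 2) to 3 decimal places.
axis z_1 = (0.0000,1.0000,0.0000); lever o_n−o_1 = (3.9641,3.0000,1.1340)
cross product → J_v[:, 1] = (1.1340,0.0000,-3.9641)
J_ω[:, 1] = z_1
entry J[2][1] = -3.9641

-3.964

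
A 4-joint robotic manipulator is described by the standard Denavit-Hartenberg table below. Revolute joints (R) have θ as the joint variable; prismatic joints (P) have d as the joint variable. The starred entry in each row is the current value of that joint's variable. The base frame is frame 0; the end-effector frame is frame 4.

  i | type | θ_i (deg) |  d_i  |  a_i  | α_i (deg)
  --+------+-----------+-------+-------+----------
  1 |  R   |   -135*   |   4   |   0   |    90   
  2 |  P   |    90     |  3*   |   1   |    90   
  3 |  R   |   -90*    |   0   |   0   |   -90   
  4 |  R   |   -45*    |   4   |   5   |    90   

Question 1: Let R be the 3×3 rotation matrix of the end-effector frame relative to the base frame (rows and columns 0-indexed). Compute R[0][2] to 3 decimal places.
-1.000

End-effector z-axis (col 2 of R) = (-1.0000,-0.0000,-0.0000)
R[0][2] = -1.0000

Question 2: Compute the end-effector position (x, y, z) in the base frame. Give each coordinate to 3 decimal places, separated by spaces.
-2.121 -2.879 9.000

after link 1: o_1 = (0.0000, 0.0000, 4.0000)
after link 2: o_2 = (-2.1213, 2.1213, 5.0000)
after link 3: o_3 = (-2.1213, 2.1213, 5.0000)
after link 4: o_4 = (-2.1213, -2.8787, 9.0000)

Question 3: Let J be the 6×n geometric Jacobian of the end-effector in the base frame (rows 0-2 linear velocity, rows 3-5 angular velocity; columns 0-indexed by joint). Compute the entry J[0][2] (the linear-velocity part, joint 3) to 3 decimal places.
axis z_2 = (-0.7071,-0.7071,-0.0000); lever o_n−o_2 = (0.0000,-5.0000,4.0000)
cross product → J_v[:, 2] = (-2.8284,2.8284,3.5355)
J_ω[:, 2] = z_2
entry J[0][2] = -2.8284

-2.828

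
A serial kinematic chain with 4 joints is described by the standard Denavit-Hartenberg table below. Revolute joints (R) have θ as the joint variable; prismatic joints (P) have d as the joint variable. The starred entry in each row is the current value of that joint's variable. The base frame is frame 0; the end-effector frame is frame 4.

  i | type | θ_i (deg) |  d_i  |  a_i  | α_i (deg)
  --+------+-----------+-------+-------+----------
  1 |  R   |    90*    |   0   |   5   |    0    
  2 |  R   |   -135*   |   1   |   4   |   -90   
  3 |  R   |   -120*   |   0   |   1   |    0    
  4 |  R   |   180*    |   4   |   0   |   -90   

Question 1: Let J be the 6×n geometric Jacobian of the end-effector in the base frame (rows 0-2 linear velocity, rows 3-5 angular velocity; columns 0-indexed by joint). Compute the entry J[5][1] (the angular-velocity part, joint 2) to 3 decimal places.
1.000

axis z_1 = (0.0000,0.0000,1.0000); lever o_n−o_1 = (5.3033,0.3536,1.8660)
cross product → J_v[:, 1] = (-0.3536,5.3033,0.0000)
J_ω[:, 1] = z_1
entry J[5][1] = 1.0000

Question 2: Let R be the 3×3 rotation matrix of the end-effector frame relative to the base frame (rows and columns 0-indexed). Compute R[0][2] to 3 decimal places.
End-effector z-axis (col 2 of R) = (-0.6124,0.6124,-0.5000)
R[0][2] = -0.6124

-0.612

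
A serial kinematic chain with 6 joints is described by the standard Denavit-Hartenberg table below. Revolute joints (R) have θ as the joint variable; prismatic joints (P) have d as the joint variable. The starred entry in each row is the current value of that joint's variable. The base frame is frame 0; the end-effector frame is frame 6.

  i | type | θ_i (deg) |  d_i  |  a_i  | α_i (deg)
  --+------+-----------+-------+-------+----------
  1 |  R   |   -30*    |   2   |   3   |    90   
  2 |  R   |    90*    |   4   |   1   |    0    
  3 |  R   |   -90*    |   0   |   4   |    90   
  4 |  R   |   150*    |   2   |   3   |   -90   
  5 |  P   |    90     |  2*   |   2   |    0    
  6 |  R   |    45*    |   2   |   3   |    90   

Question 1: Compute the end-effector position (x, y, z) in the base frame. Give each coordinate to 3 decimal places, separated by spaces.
3.183 -2.964 5.121

after link 1: o_1 = (2.5981, -1.5000, 2.0000)
after link 2: o_2 = (0.5981, -4.9641, 3.0000)
after link 3: o_3 = (4.0622, -6.9641, 3.0000)
after link 4: o_4 = (1.0622, -6.9641, 1.0000)
after link 5: o_5 = (1.0622, -4.9641, 3.0000)
after link 6: o_6 = (3.1835, -2.9641, 5.1213)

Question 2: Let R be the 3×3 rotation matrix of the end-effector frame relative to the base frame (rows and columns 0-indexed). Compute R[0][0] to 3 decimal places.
End-effector x-axis (col 0 of R) = (0.7071,0.0000,0.7071)
R[0][0] = 0.7071

0.707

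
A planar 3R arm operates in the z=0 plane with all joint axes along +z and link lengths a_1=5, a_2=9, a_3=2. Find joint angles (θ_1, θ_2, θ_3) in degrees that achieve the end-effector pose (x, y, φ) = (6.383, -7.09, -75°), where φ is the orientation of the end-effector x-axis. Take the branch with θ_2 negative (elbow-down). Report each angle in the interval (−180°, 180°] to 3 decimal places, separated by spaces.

44.994 -119.993 -0.001

wrist centre = target − a_3·(cos φ, sin φ) = (5.8654, -5.1581)
cos θ_2 = (61.0090−5²−9²)/(2·5·9) = -0.4999; θ_2 = -119.9934° (elbow-down)
β = atan2(-5.1581,5.8654) = -41.3292°; ψ = atan2(-7.7947,0.5009) = -86.3232°
θ_1 = β − ψ = 44.9940°
θ_3 = φ − θ_1 − θ_2 = -0.0006° (wrapped to (-180°,180°])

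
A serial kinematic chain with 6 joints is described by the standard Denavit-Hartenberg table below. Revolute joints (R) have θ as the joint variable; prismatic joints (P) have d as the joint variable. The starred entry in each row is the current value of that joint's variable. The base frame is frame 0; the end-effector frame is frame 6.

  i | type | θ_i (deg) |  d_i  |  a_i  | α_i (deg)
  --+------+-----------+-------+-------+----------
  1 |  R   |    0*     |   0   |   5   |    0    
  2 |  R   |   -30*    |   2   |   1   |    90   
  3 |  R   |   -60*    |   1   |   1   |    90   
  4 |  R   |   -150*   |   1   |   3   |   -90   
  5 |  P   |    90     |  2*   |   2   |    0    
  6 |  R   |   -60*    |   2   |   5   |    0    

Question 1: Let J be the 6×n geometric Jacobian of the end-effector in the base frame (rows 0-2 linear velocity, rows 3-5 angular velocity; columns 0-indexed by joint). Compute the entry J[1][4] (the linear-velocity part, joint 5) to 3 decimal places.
0.625

prismatic axis z_4 = (0.6495,0.6250,-0.4330)
J_v[:, 4] = z_4; J_ω[:, 4] = (0,0,0)
entry J[1][4] = 0.6250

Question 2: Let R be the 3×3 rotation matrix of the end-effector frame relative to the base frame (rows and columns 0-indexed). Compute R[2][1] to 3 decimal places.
End-effector y-axis (col 1 of R) = (0.7120,-0.6998,0.0580)
R[2][1] = 0.0580

0.058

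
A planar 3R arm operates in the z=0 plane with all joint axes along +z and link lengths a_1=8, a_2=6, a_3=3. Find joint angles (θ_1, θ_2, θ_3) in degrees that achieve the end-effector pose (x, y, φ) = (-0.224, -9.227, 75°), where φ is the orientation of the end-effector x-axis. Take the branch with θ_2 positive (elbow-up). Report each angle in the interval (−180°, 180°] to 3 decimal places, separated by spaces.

wrist centre = target − a_3·(cos φ, sin φ) = (-1.0005, -12.1248)
cos θ_2 = (148.0111−8²−6²)/(2·8·6) = 0.5001; θ_2 = 59.9923° (elbow-up)
β = atan2(-12.1248,-1.0005) = -94.7170°; ψ = atan2(5.1958,11.0007) = 25.2819°
θ_1 = β − ψ = -119.9989°
θ_3 = φ − θ_1 − θ_2 = 135.0065° (wrapped to (-180°,180°])

-119.999 59.992 135.007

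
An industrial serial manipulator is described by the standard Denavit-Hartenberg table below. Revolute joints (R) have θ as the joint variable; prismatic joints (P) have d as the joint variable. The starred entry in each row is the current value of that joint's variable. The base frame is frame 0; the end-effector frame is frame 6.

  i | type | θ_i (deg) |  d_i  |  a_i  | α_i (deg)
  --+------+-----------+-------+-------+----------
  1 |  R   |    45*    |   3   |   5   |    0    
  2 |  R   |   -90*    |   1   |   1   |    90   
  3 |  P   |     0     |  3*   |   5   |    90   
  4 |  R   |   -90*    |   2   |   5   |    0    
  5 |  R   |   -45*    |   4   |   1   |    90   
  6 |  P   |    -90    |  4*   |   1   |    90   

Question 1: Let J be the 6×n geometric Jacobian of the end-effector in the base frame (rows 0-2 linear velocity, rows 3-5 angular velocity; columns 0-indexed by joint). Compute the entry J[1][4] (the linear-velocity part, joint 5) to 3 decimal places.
4.000

axis z_4 = (-0.0000,-0.0000,-1.0000); lever o_n−o_4 = (-4.0000,1.0000,-3.0000)
cross product → J_v[:, 4] = (1.0000,4.0000,-0.0000)
J_ω[:, 4] = z_4
entry J[1][4] = 4.0000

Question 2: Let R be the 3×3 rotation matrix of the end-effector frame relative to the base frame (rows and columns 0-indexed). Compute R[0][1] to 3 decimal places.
End-effector y-axis (col 1 of R) = (-1.0000,0.0000,0.0000)
R[0][1] = -1.0000

-1.000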